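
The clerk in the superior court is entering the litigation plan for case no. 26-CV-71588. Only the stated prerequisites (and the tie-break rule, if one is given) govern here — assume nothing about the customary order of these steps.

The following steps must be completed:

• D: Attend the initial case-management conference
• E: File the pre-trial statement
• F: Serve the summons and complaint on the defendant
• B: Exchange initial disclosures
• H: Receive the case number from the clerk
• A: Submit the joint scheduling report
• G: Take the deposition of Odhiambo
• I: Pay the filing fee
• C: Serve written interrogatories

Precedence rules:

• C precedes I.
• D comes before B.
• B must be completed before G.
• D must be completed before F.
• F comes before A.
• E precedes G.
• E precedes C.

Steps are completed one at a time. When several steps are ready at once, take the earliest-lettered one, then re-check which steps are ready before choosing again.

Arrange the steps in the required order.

D → B → E → C → F → A → G → H → I

Nothing is required for D, E and H. D has the earlier label → D first.
Ready: B, E, F and H. B has the earlier label → B.
E, F and H are all available; E has the earlier label → E.
Ready: C, F, G and H. C has the earlier label → C.
I now also ready, so the ready set is {F, G, H, I}; F has the earlier label → F.
Ready: A, G, H and I. A has the earlier label → A.
Now G, H and I have their prerequisites met. G has the earlier label, so G next.
Now H and I have their prerequisites met. H has the earlier label, so H next.
I needed C, now all done → I.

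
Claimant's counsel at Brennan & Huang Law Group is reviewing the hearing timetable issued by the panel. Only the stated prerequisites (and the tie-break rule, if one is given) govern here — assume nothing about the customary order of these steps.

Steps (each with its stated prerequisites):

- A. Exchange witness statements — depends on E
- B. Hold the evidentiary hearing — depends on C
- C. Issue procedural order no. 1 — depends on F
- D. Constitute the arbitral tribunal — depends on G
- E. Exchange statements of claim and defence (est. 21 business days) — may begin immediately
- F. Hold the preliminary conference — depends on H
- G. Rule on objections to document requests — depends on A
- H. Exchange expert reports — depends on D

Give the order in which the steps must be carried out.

E has no prerequisites → E first.
A is the only step now ready → A.
G needed A, now all done → G.
Next only D has its prerequisites met → D.
H needed D, now all done → H.
Next only F has its prerequisites met → F.
Next only C has its prerequisites met → C.
B needed C, now all done → B.

E → A → G → D → H → F → C → B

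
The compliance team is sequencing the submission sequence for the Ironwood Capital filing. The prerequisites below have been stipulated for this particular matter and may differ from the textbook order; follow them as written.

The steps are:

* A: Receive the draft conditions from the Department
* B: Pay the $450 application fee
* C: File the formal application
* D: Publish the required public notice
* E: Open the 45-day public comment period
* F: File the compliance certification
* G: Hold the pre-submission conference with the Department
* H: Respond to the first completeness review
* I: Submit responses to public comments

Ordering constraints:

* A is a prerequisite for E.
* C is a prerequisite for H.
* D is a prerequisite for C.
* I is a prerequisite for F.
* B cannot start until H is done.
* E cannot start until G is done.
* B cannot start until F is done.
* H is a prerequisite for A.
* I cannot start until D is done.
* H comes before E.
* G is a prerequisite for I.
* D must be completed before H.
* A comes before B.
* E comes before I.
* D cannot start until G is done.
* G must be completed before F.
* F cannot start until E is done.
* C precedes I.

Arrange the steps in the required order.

Only G has no prerequisites, so it is first.
D needed G, now all done → D.
Next only C has its prerequisites met → C.
H is the only step now ready → H.
Next only A has its prerequisites met → A.
Next only E has its prerequisites met → E.
I is the only step now ready → I.
F needed E, G and I, now all done → F.
B is the only step now ready → B.

G D C H A E I F B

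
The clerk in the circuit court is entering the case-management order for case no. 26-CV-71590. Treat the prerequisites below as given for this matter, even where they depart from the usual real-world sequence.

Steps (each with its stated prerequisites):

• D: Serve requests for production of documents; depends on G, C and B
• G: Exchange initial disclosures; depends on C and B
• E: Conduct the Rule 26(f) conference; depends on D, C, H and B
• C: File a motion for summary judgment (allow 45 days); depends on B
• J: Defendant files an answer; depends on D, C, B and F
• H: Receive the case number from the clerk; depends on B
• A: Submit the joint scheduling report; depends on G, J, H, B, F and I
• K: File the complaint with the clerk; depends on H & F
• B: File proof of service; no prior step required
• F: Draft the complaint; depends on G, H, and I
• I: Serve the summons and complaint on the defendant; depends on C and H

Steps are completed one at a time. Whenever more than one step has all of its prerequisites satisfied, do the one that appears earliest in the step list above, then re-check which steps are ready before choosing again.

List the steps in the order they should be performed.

B is the only step with nothing outstanding, so it goes first.
C and H are both available; C is listed earlier → C.
Ready: G and H. G is listed earlier → G.
D now also ready, so the ready set is {D, H}; D is listed earlier → D.
H needed B, now all done → H.
E and I are both available; E is listed earlier → E.
I needed C and H, now all done → I.
F needed G, H and I, now all done → F.
Ready: J and K. J is listed earlier → J.
A now also ready, so the ready set is {A, K}; A is listed earlier → A.
K is the only step now ready → K.

B, C, G, D, H, E, I, F, J, A, K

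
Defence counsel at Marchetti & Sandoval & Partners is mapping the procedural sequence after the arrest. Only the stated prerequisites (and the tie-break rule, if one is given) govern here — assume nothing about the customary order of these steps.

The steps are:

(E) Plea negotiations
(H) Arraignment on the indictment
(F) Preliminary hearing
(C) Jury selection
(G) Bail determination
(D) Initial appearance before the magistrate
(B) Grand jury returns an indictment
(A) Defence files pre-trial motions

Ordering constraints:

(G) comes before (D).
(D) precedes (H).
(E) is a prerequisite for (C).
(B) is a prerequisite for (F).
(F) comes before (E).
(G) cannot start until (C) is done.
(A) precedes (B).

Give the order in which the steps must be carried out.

(A) (B) (F) (E) (C) (G) (D) (H)

(A) is the only step with nothing outstanding, so it goes first.
(B) needed (A), now all done → (B).
Next only (F) has its prerequisites met → (F).
That leaves (E) as the only ready step → (E).
That leaves (C) as the only ready step → (C).
That leaves (G) as the only ready step → (G).
Next only (D) has its prerequisites met → (D).
(H) is the only step now ready → (H).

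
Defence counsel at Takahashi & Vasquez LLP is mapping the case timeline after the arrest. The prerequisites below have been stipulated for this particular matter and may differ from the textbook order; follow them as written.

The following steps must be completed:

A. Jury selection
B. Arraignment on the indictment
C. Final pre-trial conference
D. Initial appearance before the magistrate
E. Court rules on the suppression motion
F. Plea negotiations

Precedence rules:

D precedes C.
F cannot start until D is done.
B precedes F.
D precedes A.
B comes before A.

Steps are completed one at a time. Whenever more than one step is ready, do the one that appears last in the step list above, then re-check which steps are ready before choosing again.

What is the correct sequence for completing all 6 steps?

E, D, C, B, F, A

E, D and B have no prerequisites; E is listed later, so E is first.
D and B are both available; D is listed later → D.
Ready: C and B. C is listed later → C.
Next only B has its prerequisites met → B.
F and A are both available; F is listed later → F.
That leaves A as the only ready step → A.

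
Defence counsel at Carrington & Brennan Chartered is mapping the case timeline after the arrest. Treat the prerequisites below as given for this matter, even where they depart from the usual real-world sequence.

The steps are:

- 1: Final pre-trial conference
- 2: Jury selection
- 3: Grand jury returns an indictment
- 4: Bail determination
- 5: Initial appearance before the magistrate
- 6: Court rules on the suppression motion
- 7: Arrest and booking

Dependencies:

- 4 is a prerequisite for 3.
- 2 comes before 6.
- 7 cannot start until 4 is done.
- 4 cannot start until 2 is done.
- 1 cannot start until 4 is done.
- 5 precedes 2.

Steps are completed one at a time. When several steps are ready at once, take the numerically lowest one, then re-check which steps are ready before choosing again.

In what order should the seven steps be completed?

5 2 4 1 3 6 7

Only 5 has no prerequisites, so it is first.
Next only 2 has its prerequisites met → 2.
4 and 6 are both available; 4 has the earlier label → 4.
1, 3 and 7 now also ready, so the ready set is {1, 3, 6, 7}; 1 has the earlier label → 1.
Ready: 3, 6 and 7. 3 has the earlier label → 3.
6 and 7 are both available; 6 has the earlier label → 6.
That leaves 7 as the only ready step → 7.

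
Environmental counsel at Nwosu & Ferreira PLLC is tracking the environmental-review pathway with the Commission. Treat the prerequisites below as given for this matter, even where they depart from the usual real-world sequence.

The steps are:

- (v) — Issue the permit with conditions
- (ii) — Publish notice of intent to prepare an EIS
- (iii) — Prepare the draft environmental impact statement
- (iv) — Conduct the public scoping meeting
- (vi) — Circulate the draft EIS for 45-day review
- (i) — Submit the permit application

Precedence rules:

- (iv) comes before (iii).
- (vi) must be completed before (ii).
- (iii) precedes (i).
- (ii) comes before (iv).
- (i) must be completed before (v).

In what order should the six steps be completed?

(vi) is the only step with nothing outstanding, so it goes first.
(ii) needed (vi), now all done → (ii).
That leaves (iv) as the only ready step → (iv).
That leaves (iii) as the only ready step → (iii).
(i) is the only step now ready → (i).
(v) is the only step now ready → (v).

(vi), (ii), (iv), (iii), (i), (v)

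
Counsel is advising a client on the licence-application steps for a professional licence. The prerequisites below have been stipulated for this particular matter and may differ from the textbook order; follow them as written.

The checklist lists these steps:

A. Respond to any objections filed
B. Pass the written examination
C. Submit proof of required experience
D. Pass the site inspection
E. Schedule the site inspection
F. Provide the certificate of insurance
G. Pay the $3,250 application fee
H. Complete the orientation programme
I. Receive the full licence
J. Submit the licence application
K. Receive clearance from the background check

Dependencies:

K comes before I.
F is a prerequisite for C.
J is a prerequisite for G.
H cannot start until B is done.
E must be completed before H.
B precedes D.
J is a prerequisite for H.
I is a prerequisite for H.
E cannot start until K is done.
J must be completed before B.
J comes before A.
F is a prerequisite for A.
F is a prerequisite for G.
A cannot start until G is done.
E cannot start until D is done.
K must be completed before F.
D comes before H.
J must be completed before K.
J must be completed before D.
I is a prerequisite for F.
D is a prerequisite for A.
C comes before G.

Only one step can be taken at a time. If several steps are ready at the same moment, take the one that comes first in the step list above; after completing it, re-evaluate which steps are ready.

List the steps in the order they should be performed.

J has no prerequisites → J first.
Now B and K have their prerequisites met. B is listed earlier, so B next.
D now also ready, so the ready set is {D, K}; D is listed earlier → D.
K is the only step now ready → K.
E and I are both available; E is listed earlier → E.
Next only I has its prerequisites met → I.
F and H are both available; F is listed earlier → F.
Ready: C and H. C is listed earlier → C.
Ready: G and H. G is listed earlier → G.
A now also ready, so the ready set is {A, H}; A is listed earlier → A.
H is the only step now ready → H.

J → B → D → K → E → I → F → C → G → A → H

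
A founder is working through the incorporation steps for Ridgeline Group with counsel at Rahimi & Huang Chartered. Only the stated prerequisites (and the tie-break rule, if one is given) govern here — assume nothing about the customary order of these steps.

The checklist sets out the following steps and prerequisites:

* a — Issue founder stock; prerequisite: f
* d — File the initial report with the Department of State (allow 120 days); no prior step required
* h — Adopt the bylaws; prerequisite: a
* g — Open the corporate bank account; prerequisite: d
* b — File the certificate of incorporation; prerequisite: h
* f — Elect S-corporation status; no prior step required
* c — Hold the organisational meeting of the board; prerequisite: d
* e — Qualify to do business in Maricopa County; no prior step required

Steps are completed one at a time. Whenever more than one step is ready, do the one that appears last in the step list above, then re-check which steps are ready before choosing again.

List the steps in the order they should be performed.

Nothing is required for e, f and d. e is listed later → e first.
Now f and d have their prerequisites met. f is listed later, so f next.
Now d and a have their prerequisites met. d is listed later, so d next.
Now c, g and a have their prerequisites met. c is listed later, so c next.
Now g and a have their prerequisites met. g is listed later, so g next.
a needed f, now all done → a.
That leaves h as the only ready step → h.
Next only b has its prerequisites met → b.

e, f, d, c, g, a, h, b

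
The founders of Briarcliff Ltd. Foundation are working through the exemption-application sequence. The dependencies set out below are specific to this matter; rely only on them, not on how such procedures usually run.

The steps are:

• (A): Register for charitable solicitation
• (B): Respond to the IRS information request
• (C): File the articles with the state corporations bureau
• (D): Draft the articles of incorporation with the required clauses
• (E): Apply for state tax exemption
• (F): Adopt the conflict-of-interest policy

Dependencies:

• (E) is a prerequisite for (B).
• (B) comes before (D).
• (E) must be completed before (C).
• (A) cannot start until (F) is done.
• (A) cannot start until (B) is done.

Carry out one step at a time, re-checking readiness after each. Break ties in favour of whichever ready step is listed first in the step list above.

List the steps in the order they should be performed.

(E) (B) (C) (D) (F) (A)

Nothing is required for (E) and (F). (E) is listed earlier → (E) first.
Ready: (B), (C) and (F). (B) is listed earlier → (B).
(D) now also ready, so the ready set is {(C), (D), (F)}; (C) is listed earlier → (C).
(D) and (F) are both available; (D) is listed earlier → (D).
Next only (F) has its prerequisites met → (F).
(A) needed (B) and (F), now all done → (A).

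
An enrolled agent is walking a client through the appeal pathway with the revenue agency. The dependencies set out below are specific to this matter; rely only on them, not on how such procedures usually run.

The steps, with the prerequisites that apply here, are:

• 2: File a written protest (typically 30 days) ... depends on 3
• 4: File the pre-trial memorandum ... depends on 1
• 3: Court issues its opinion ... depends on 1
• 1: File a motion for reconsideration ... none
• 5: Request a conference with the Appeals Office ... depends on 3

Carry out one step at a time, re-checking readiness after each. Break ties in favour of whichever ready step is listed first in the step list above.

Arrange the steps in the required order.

1, 4, 3, 2, 5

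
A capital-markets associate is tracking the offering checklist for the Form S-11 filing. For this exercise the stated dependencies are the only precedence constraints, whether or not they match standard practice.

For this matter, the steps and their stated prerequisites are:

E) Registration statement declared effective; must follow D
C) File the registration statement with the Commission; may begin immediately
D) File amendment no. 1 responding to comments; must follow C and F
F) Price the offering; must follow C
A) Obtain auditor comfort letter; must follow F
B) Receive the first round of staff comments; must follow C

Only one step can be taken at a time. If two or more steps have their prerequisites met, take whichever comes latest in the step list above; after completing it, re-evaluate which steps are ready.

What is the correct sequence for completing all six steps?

C → B → F → A → D → E

C is the only step with nothing outstanding, so it goes first.
B and F are both available; B is listed later → B.
Next only F has its prerequisites met → F.
Now A and D have their prerequisites met. A is listed later, so A next.
That leaves D as the only ready step → D.
E needed D, now all done → E.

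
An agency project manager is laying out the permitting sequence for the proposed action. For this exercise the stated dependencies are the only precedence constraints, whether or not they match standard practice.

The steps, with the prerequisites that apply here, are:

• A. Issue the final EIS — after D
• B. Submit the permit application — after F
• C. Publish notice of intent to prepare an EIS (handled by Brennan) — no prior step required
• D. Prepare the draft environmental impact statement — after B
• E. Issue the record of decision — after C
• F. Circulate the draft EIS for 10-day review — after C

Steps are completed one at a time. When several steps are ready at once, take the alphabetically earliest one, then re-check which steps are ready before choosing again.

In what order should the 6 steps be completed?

C, E, F, B, D, A

C has no prerequisites → C first.
Ready: E and F. E has the earlier label → E.
F is the only step now ready → F.
B needed F, now all done → B.
D needed B, now all done → D.
Next only A has its prerequisites met → A.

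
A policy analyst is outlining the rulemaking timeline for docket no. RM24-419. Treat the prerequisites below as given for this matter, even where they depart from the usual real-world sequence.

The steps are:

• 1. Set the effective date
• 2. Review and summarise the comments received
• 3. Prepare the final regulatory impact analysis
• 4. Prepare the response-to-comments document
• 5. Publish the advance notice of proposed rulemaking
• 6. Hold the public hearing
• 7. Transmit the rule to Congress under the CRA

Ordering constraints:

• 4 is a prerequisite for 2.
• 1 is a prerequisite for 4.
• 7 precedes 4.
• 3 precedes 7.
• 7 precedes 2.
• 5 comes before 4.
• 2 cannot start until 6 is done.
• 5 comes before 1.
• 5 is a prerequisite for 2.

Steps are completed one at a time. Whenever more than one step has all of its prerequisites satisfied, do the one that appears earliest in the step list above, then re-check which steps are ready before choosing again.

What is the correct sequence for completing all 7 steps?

3, 5, 1, 6, 7, 4, 2

Nothing is required for 3, 5 and 6. 3 is listed earlier → 3 first.
7 now also ready, so the ready set is {5, 6, 7}; 5 is listed earlier → 5.
Ready: 1, 6 and 7. 1 is listed earlier → 1.
Now 6 and 7 have their prerequisites met. 6 is listed earlier, so 6 next.
7 needed 3, now all done → 7.
Next only 4 has its prerequisites met → 4.
2 needed 4, 5, 6 and 7, now all done → 2.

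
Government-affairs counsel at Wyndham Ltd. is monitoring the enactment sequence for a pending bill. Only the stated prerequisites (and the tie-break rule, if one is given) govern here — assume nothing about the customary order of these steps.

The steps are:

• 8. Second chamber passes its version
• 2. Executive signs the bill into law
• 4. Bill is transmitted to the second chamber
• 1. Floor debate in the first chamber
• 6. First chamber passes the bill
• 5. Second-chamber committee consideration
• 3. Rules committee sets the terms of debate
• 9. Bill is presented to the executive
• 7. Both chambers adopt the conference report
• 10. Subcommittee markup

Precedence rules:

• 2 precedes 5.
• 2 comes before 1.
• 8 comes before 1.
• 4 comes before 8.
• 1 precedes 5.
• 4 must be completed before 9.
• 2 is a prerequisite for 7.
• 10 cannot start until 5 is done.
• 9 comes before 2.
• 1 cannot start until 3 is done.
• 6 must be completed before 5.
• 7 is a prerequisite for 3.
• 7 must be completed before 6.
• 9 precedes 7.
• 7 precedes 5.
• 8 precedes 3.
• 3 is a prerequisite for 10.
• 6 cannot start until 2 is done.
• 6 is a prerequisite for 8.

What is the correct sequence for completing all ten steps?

Only 4 has no prerequisites, so it is first.
9 needed 4, now all done → 9.
Next only 2 has its prerequisites met → 2.
Next only 7 has its prerequisites met → 7.
6 needed 2 and 7, now all done → 6.
8 needed 4 and 6, now all done → 8.
3 needed 8 and 7, now all done → 3.
That leaves 1 as the only ready step → 1.
That leaves 5 as the only ready step → 5.
10 needed 5 and 3, now all done → 10.

4, 9, 2, 7, 6, 8, 3, 1, 5, 10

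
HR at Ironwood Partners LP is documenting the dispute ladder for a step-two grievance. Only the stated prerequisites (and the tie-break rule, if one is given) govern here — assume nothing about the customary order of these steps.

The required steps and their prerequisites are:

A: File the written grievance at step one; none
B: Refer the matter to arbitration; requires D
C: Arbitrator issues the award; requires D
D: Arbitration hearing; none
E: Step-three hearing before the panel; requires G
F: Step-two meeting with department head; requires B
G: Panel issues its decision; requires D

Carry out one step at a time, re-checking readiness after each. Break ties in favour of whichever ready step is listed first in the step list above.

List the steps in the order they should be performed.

A and D have no prerequisites; A is listed earlier, so A is first.
Next only D has its prerequisites met → D.
B, C and G are all available; B is listed earlier → B.
Now C, F and G have their prerequisites met. C is listed earlier, so C next.
Now F and G have their prerequisites met. F is listed earlier, so F next.
G needed D, now all done → G.
E needed G, now all done → E.

A, D, B, C, F, G, E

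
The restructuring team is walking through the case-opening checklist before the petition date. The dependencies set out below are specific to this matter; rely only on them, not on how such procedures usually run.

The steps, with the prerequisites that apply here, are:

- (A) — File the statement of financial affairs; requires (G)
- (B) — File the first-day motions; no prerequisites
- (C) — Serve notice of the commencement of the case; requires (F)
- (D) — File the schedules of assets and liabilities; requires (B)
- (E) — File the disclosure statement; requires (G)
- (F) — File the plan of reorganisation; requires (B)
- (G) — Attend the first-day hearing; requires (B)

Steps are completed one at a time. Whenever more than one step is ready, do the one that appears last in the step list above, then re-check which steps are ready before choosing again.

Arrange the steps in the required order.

(B), (G), (F), (E), (D), (C), (A)

(B) is the only step with nothing outstanding, so it goes first.
Now (G), (F) and (D) have their prerequisites met. (G) is listed later, so (G) next.
Now (F), (E), (D) and (A) have their prerequisites met. (F) is listed later, so (F) next.
(C) now also ready, so the ready set is {(E), (D), (C), (A)}; (E) is listed later → (E).
Now (D), (C) and (A) have their prerequisites met. (D) is listed later, so (D) next.
Now (C) and (A) have their prerequisites met. (C) is listed later, so (C) next.
(A) needed (G), now all done → (A).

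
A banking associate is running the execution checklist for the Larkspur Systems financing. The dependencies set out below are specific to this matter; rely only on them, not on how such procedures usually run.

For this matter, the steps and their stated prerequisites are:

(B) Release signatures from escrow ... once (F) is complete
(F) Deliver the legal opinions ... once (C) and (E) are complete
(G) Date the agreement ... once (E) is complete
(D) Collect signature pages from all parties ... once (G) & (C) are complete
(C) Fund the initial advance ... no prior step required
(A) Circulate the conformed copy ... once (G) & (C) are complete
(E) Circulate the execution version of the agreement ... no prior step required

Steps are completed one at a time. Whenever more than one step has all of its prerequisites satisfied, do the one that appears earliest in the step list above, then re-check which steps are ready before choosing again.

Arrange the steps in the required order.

(C), (E), (F), (B), (G), (D), (A)

(C) and (E) have no prerequisites; (C) is listed earlier, so (C) is first.
(E) is the only step now ready → (E).
Now (F) and (G) have their prerequisites met. (F) is listed earlier, so (F) next.
Ready: (B) and (G). (B) is listed earlier → (B).
Next only (G) has its prerequisites met → (G).
Now (D) and (A) have their prerequisites met. (D) is listed earlier, so (D) next.
That leaves (A) as the only ready step → (A).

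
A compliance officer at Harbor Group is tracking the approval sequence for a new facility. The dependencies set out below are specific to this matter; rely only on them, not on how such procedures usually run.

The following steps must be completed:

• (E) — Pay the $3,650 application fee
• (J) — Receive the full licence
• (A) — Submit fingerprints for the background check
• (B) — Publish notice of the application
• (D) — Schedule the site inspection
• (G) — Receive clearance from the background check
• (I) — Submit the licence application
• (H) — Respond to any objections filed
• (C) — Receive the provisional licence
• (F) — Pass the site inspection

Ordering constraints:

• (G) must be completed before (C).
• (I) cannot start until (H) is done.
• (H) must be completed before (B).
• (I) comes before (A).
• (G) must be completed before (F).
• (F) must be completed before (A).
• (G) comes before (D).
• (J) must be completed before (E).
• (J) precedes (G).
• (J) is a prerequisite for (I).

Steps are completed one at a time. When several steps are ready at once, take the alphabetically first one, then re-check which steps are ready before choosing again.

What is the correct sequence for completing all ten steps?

(H), (B), (J), (E), (G), (C), (D), (F), (I), (A)

(H) and (J) have no prerequisites; (H) has the earlier label, so (H) is first.
(B) now also ready, so the ready set is {(B), (J)}; (B) has the earlier label → (B).
Next only (J) has its prerequisites met → (J).
Now (E), (G) and (I) have their prerequisites met. (E) has the earlier label, so (E) next.
Ready: (G) and (I). (G) has the earlier label → (G).
(C), (D), (F) and (I) are all available; (C) has the earlier label → (C).
Now (D), (F) and (I) have their prerequisites met. (D) has the earlier label, so (D) next.
(F) and (I) are both available; (F) has the earlier label → (F).
(I) is the only step now ready → (I).
(A) needed (F) and (I), now all done → (A).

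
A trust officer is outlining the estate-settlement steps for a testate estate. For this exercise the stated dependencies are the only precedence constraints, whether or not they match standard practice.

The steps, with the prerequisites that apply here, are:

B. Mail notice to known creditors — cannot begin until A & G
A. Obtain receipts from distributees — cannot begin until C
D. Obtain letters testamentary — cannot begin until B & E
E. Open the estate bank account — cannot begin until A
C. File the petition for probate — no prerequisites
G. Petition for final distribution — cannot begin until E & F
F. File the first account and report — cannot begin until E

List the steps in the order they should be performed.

C → A → E → F → G → B → D

C is the only step with nothing outstanding, so it goes first.
A needed C, now all done → A.
E is the only step now ready → E.
Next only F has its prerequisites met → F.
G needed E and F, now all done → G.
B is the only step now ready → B.
D is the only step now ready → D.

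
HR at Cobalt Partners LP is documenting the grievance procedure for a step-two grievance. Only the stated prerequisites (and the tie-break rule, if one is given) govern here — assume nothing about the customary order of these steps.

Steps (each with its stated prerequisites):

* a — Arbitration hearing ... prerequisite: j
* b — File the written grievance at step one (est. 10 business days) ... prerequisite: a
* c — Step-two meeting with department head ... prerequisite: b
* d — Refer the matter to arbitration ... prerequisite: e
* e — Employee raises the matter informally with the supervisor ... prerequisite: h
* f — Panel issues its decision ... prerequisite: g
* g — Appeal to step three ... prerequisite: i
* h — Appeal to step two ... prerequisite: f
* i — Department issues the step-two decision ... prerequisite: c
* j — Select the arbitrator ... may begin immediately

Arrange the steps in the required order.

j is the only step with nothing outstanding, so it goes first.
a is the only step now ready → a.
b needed a, now all done → b.
c needed b, now all done → c.
Next only i has its prerequisites met → i.
g needed i, now all done → g.
f is the only step now ready → f.
h needed f, now all done → h.
e is the only step now ready → e.
d needed e, now all done → d.

j a b c i g f h e d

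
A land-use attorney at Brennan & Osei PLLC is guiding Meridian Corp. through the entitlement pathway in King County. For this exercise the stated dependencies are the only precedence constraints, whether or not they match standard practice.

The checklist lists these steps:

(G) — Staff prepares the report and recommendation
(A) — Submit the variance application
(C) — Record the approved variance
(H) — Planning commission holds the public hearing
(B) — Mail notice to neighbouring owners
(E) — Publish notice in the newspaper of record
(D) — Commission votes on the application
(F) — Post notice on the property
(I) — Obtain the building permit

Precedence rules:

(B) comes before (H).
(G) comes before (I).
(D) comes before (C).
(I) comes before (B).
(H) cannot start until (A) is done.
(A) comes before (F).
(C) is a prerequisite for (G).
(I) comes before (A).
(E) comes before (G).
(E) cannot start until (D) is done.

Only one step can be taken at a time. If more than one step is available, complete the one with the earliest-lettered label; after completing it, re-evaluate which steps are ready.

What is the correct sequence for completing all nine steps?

(D) has no prerequisites → (D) first.
Now (C) and (E) have their prerequisites met. (C) has the earlier label, so (C) next.
(E) is the only step now ready → (E).
(G) is the only step now ready → (G).
(I) needed (G), now all done → (I).
(A) and (B) are both available; (A) has the earlier label → (A).
Now (B) and (F) have their prerequisites met. (B) has the earlier label, so (B) next.
(H) now also ready, so the ready set is {(F), (H)}; (F) has the earlier label → (F).
(H) is the only step now ready → (H).

(D) → (C) → (E) → (G) → (I) → (A) → (B) → (F) → (H)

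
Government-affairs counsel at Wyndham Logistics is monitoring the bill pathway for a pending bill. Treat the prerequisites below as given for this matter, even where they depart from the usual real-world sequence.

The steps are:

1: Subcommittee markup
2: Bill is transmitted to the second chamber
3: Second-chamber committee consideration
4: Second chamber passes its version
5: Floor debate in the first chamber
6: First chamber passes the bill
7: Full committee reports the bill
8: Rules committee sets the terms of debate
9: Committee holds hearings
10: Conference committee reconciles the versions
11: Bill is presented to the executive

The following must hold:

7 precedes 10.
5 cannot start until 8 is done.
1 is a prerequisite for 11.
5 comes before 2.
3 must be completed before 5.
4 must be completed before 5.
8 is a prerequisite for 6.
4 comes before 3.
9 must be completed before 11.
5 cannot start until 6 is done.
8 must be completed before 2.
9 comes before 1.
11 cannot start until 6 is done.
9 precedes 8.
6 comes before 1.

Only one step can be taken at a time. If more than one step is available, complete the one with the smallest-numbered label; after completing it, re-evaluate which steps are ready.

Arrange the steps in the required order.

4 → 3 → 7 → 9 → 8 → 6 → 1 → 5 → 2 → 10 → 11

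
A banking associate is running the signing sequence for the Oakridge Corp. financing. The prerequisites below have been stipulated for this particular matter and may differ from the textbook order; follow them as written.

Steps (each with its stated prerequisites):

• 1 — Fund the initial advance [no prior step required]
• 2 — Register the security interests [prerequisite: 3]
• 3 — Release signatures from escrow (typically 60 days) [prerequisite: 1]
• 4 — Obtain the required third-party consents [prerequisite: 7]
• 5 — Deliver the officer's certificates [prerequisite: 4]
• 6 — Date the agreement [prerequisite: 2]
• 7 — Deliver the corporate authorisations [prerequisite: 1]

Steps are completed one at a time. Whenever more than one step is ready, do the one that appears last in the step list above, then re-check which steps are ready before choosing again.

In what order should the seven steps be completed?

1 has no prerequisites → 1 first.
7 and 3 are both available; 7 is listed later → 7.
Now 4 and 3 have their prerequisites met. 4 is listed later, so 4 next.
Now 5 and 3 have their prerequisites met. 5 is listed later, so 5 next.
3 needed 1, now all done → 3.
2 needed 3, now all done → 2.
Next only 6 has its prerequisites met → 6.

1, 7, 4, 5, 3, 2, 6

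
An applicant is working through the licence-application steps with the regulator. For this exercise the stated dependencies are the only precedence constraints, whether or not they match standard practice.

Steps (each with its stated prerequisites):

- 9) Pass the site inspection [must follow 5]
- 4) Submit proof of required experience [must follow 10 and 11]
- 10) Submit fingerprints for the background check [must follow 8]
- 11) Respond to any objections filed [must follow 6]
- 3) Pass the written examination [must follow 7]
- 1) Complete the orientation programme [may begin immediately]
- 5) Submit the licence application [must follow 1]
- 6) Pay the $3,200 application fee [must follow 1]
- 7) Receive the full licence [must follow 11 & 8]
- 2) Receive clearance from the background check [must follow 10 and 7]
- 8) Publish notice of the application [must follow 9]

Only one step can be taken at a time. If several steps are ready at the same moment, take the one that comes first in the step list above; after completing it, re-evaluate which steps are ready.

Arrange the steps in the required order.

1, 5, 9, 6, 11, 8, 10, 4, 7, 3, 2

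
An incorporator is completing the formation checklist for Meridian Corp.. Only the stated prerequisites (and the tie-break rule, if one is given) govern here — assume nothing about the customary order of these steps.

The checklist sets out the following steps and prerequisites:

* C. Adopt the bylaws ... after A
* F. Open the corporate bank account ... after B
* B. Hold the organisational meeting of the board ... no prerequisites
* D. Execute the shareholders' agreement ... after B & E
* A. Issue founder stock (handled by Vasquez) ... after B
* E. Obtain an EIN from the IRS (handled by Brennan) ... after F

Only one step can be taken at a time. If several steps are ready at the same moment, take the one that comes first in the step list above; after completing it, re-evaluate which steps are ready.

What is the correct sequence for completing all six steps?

B, F, A, C, E, D

B is the only step with nothing outstanding, so it goes first.
Ready: F and A. F is listed earlier → F.
E now also ready, so the ready set is {A, E}; A is listed earlier → A.
Ready: C and E. C is listed earlier → C.
Next only E has its prerequisites met → E.
D is the only step now ready → D.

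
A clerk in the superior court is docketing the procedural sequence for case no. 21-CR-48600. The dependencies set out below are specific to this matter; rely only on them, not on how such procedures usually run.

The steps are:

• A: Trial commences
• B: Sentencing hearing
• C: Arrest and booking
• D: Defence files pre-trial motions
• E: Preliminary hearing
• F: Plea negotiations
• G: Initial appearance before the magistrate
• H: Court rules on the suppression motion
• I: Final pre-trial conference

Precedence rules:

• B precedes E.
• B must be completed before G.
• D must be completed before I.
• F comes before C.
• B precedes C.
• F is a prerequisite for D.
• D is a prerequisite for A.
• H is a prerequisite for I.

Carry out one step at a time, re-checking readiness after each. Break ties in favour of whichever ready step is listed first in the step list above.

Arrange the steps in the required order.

B E F C D A G H I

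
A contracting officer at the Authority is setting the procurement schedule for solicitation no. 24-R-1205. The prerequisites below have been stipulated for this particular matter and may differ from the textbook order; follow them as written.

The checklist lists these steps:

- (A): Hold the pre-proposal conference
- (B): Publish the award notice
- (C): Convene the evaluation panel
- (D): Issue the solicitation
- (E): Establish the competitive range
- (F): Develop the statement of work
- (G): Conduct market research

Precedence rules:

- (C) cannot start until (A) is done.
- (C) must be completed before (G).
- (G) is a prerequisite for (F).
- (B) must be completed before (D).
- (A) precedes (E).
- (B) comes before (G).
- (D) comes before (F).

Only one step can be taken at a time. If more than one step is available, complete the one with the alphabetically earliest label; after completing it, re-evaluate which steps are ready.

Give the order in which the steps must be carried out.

(A) and (B) have no prerequisites; (A) has the earlier label, so (A) is first.
(C) and (E) now also ready, so the ready set is {(B), (C), (E)}; (B) has the earlier label → (B).
(D) now also ready, so the ready set is {(C), (D), (E)}; (C) has the earlier label → (C).
Now (D), (E) and (G) have their prerequisites met. (D) has the earlier label, so (D) next.
Ready: (E) and (G). (E) has the earlier label → (E).
(G) needed (B) and (C), now all done → (G).
That leaves (F) as the only ready step → (F).

(A), (B), (C), (D), (E), (G), (F)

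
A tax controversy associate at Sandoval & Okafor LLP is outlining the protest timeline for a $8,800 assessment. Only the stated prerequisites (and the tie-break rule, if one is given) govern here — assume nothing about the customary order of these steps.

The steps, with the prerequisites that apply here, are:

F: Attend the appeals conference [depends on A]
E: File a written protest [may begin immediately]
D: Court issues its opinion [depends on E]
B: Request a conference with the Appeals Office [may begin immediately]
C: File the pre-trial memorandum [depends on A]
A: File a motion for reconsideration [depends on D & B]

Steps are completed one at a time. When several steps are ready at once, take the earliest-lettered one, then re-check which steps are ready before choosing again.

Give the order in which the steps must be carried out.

B E D A C F

Nothing is required for B and E. B has the earlier label → B first.
E is the only step now ready → E.
D is the only step now ready → D.
A needed B and D, now all done → A.
Ready: C and F. C has the earlier label → C.
F needed A, now all done → F.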